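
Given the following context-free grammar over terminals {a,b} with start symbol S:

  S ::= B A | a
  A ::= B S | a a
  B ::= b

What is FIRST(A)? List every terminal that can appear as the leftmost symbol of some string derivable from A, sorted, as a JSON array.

Compute FIRST by fixpoint:
pass 1:
  A via A→a a: +{a}
  B via B→b: +{b}
  S via S→B A: +{b}
  S via S→a: +{a}
  FIRST[S]={a,b}  FIRST[A]={a}  FIRST[B]={b}
pass 2:
  A via A→B S: +{b}
  FIRST[S]={a,b}  FIRST[A]={a,b}  FIRST[B]={b}
pass 3: (no change)
  FIRST[S]={a,b}  FIRST[A]={a,b}  FIRST[B]={b}

FIRST(A) = ["a", "b"]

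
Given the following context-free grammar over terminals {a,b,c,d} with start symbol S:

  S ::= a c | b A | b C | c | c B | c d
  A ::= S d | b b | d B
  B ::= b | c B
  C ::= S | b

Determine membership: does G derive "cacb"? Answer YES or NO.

Convert to CNF:
  S -> T1 A | T1 C | T2 B | T2 T0 | T3 T2 | c
  A -> S T0 | T0 B | T1 T1
  B -> T2 B | b
  C -> T1 A | T1 C | T2 B | T2 T0 | T3 T2 | b | c
  T0 -> d
  T1 -> b
  T2 -> c
  T3 -> a

Fill CYK table bottom-up:
  cell(0,0) c: {C,S,T2}  orig:{C,S}
  cell(1,1) a: {T3}  orig:{}
  cell(2,2) c: {C,S,T2}  orig:{C,S}
  cell(3,3) b: {B,C,T1}  orig:{B,C}
  cell(0,1) ca: ∅
  cell(1,2) ac: {C,S}
  cell(2,3) cb: {B,C,S}
  cell(0,2) cac: ∅
  cell(1,3) acb: ∅
  cell(0,3) cacb: ∅

S ∉ T[0,3] ⇒ NO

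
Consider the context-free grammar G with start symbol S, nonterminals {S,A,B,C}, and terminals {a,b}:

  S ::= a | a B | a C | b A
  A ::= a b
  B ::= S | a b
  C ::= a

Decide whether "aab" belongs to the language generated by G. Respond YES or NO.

Convert to CNF:
  S -> T0 B | T0 C | T1 A | a
  A -> T0 T1
  B -> T0 B | T0 C | T0 T1 | T1 A | a
  C -> a
  T0 -> a
  T1 -> b

CYK table (by increasing span):
  T[0,0] 'a' = {B,C,S,T0}  orig:{B,C,S}
  T[1,1] 'a' = {B,C,S,T0}  orig:{B,C,S}
  T[2,2] 'b' = {T1}  orig:{}
  T[0,1] 'aa' = {B,S}
  T[1,2] 'ab' = {A,B}
  T[0,2] 'aab' = {B,S}

S ∈ T[0,2] ⇒ YES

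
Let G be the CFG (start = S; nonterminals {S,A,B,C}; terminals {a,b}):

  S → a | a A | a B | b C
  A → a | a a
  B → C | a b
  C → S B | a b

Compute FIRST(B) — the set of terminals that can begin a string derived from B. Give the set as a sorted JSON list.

FIRST sets, iterate to fixpoint:
[1]
  A via A→a: +{a}
  B via B→a b: +{a}
  C via C→a b: +{a}
  S via S→a: +{a}
  S via S→b C: +{b}
  FIRST(S)={a,b}  FIRST(A)={a}  FIRST(B)={a}  FIRST(C)={a}
[2]
  C via C→S B: +{b}
  FIRST(S)={a,b}  FIRST(A)={a}  FIRST(B)={a}  FIRST(C)={a,b}
[3]
  B via B→C: +{b}
  FIRST(S)={a,b}  FIRST(A)={a}  FIRST(B)={a,b}  FIRST(C)={a,b}
[4] (no change)
  FIRST(S)={a,b}  FIRST(A)={a}  FIRST(B)={a,b}  FIRST(C)={a,b}

FIRST(B) = ["a", "b"]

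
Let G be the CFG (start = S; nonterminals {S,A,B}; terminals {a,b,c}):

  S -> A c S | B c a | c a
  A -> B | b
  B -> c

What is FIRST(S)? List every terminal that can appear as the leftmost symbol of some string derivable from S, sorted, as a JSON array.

FIRST sets, iterate to fixpoint:
round 1:
  A via A→b: +{b}
  B via B→c: +{c}
  S via S→A c S: +{b}
  S via S→B c a: +{c}
  FIRST(S)={b,c}  FIRST(A)={b}  FIRST(B)={c}
round 2:
  A via A→B: +{c}
  FIRST(S)={b,c}  FIRST(A)={b,c}  FIRST(B)={c}
round 3: (stable)
  FIRST(S)={b,c}  FIRST(A)={b,c}  FIRST(B)={c}

FIRST(S) = ["b", "c"]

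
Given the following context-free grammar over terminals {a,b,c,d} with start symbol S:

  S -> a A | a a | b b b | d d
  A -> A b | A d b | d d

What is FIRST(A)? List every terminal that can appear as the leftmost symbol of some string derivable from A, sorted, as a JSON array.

FIRST sets, iterate to fixpoint:
iter 1:
  A via A→d d: +{d}
  S via S→a A: +{a}
  S via S→b b b: +{b}
  S via S→d d: +{d}
  FIRST[S]={a,b,d}  FIRST[A]={d}
iter 2: done
  FIRST[S]={a,b,d}  FIRST[A]={d}

FIRST(A) = ["d"]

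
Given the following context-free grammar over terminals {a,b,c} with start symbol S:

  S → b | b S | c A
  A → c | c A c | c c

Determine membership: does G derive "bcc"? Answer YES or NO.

Convert to CNF:
  S -> T0 A | T1 S | b
  A -> T0 T0 | T0 X2 | c
  T0 -> c
  T1 -> b
  X2 -> A T0

Fill CYK table bottom-up:
  [0..0]={S,T1}  "b"  orig:{S}
  [1..1]={A,T0}  "c"  orig:{A}
  [2..2]={A,T0}  "c"  orig:{A}
  [0..1]=∅  "bc"
  [1..2]={A,S,X2}  "cc"  orig:{A,S}
  [0..2]={S}  "bcc"

S ∈ T[0,2] ⇒ YES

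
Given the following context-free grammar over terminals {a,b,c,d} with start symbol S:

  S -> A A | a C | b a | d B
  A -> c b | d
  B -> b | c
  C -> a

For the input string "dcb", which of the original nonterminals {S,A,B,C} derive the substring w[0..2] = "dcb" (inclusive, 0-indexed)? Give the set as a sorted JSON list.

CNF form of G:
  S -> A A | T1 T2 | T2 C | T3 B
  A -> T0 T1 | d
  B -> b | c
  C -> a
  T0 -> c
  T1 -> b
  T2 -> a
  T3 -> d

Fill CYK table bottom-up, restricted to cells inside w[0..2]:
  T[0,0] 'd' = {A,T3}  orig:{A}
  T[1,1] 'c' = {B,T0}  orig:{B}
  T[2,2] 'b' = {B,T1}  orig:{B}
  T[0,1] 'dc' = {S}
  T[1,2] 'cb' = {A}
  T[0,2] 'dcb' = {S}

Original NTs in T[0,2] deriving "dcb": ["S"]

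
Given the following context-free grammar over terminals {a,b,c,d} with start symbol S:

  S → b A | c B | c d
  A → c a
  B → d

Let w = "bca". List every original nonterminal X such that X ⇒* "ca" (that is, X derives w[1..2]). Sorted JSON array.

CNF form of G:
  S -> T0 B | T0 T3 | T2 A
  A -> T0 T1
  B -> d
  T0 -> c
  T1 -> a
  T2 -> b
  T3 -> d

Fill CYK table bottom-up — only the sub-triangle for w[1..2]:
  cell(1,1) c: {T0}  orig:{}
  cell(2,2) a: {T1}  orig:{}
  cell(1,2) ca: {A}

Original NTs in T[1,2] deriving "ca": ["A"]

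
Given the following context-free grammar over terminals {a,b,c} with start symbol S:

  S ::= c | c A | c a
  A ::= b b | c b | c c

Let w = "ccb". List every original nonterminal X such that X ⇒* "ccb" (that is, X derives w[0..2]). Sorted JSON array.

Convert to CNF:
  S -> T1 A | T1 T2 | c
  A -> T0 T0 | T1 T0 | T1 T1
  T0 -> b
  T1 -> c
  T2 -> a

Fill CYK table bottom-up — only the sub-triangle for w[0..2]:
  cell(0,0) c: {S,T1}  orig:{S}
  cell(1,1) c: {S,T1}  orig:{S}
  cell(2,2) b: {T0}  orig:{}
  cell(0,1) cc: {A}
  cell(1,2) cb: {A}
  cell(0,2) ccb: {S}

Original NTs in T[0,2] deriving "ccb": ["S"]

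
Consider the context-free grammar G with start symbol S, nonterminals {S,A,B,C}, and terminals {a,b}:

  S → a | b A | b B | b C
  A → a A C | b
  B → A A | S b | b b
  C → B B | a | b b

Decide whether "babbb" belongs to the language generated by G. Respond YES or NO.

Convert to CNF:
  S -> T1 A | T1 B | T1 C | a
  A -> T0 X2 | b
  B -> A A | S T1 | T1 T1
  C -> B B | T1 T1 | a
  T0 -> a
  T1 -> b
  X2 -> A C

Fill CYK table bottom-up:
  [0..0]={A,T1}  "b"  orig:{A}
  [1..1]={C,S,T0}  "a"  orig:{C,S}
  [2..2]={A,T1}  "b"  orig:{A}
  [3..3]={A,T1}  "b"  orig:{A}
  [4..4]={A,T1}  "b"  orig:{A}
  [0..1]={S,X2}  "ba"  orig:{S}
  [1..2]={B}  "ab"
  [2..3]={B,C,S}  "bb"
  [3..4]={B,C,S}  "bb"
  [0..2]={B,S}  "bab"
  [1..3]=∅  "abb"
  [2..4]={B,S,X2}  "bbb"  orig:{B,S}
  [0..3]={B}  "babb"
  [1..4]={A,C}  "abbb"
  [0..4]={B,C,S,X2}  "babbb"  orig:{B,C,S}

S ∈ T[0,4] ⇒ YES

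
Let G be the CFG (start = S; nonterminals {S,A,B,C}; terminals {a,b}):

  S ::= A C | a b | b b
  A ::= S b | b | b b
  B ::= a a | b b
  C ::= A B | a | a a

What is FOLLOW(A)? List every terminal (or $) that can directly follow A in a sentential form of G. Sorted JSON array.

Compute FIRST by fixpoint:
round 1:
  A via A→b: +{b}
  B via B→a a: +{a}
  B via B→b b: +{b}
  C via C→A B: +{b}
  C via C→a: +{a}
  S via S→A C: +{b}
  S via S→a b: +{a}
  FIRST(S)={a,b}  FIRST(A)={b}  FIRST(B)={a,b}  FIRST(C)={a,b}
round 2:
  A via A→S b: +{a}
  FIRST(S)={a,b}  FIRST(A)={a,b}  FIRST(B)={a,b}  FIRST(C)={a,b}
round 3: (no change)
  FIRST(S)={a,b}  FIRST(A)={a,b}  FIRST(B)={a,b}  FIRST(C)={a,b}

Compute FOLLOW by fixpoint:
initialize: $ ∈ FOLLOW(S)
iter 1:
  A→S b: FOLLOW(S) ⊇ FIRST(b) = {b}; new: +{b}
  C→A B: FOLLOW(A) ⊇ FIRST(B) = {a,b}; new: +{a,b}
  S→A C: FOLLOW(C) ⊇ FOLLOW(S) ⊇ {$,b}; new: +{$,b}
  FOLLOW[S]={$,b}  FOLLOW[A]={a,b}  FOLLOW[B]={}  FOLLOW[C]={$,b}
iter 2:
  C→A B: FOLLOW(B) ⊇ FOLLOW(C) ⊇ {$,b}; new: +{$,b}
  FOLLOW[S]={$,b}  FOLLOW[A]={a,b}  FOLLOW[B]={$,b}  FOLLOW[C]={$,b}
iter 3: (stable)
  FOLLOW[S]={$,b}  FOLLOW[A]={a,b}  FOLLOW[B]={$,b}  FOLLOW[C]={$,b}

FOLLOW(A) = ["a", "b"]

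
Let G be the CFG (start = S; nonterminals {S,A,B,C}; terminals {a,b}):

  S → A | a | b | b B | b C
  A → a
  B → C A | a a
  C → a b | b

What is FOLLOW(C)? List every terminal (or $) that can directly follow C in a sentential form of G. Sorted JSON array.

FIRST sets, iterate to fixpoint:
pass 1:
  A via A→a: +{a}
  B via B→a a: +{a}
  C via C→a b: +{a}
  C via C→b: +{b}
  S via S→A: +{a}
  S via S→b: +{b}
  S: {a,b}  A: {a}  B: {a}  C: {a,b}
pass 2:
  B via B→C A: +{b}
  S: {a,b}  A: {a}  B: {a,b}  C: {a,b}
pass 3: (stable)
  S: {a,b}  A: {a}  B: {a,b}  C: {a,b}

FOLLOW sets:
initialize: $ ∈ FOLLOW(S)
[1]
  B→C A: FOLLOW(C) ⊇ FIRST(A) = {a}; new: +{a}
  S→A: FOLLOW(A) ⊇ FOLLOW(S) ⊇ {$}; new: +{$}
  S→b B: FOLLOW(B) ⊇ FOLLOW(S) ⊇ {$}; new: +{$}
  S→b C: FOLLOW(C) ⊇ FOLLOW(S) ⊇ {$}; new: +{$}
  S: {$}  A: {$}  B: {$}  C: {$,a}
[2] done
  S: {$}  A: {$}  B: {$}  C: {$,a}

FOLLOW(C) = ["$", "a"]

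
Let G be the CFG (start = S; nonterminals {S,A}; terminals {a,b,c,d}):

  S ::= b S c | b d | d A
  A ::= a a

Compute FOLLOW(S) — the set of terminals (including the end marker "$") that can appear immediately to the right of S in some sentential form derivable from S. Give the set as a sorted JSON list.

FIRST sets, iterate to fixpoint:
pass 1:
  A via A→a a: +{a}
  S via S→b S c: +{b}
  S via S→d A: +{d}
  FIRST[S]={b,d}  FIRST[A]={a}
pass 2: — fixpoint
  FIRST[S]={b,d}  FIRST[A]={a}

Compute FOLLOW by fixpoint:
initialize: $ ∈ FOLLOW(S)
round 1:
  S→b S c: FOLLOW(S) ⊇ FIRST(c) = {c}; new: +{c}
  S→d A: FOLLOW(A) ⊇ FOLLOW(S) ⊇ {$,c}; new: +{$,c}
  FOLLOW(S)={$,c}  FOLLOW(A)={$,c}
round 2: — fixpoint
  FOLLOW(S)={$,c}  FOLLOW(A)={$,c}

FOLLOW(S) = ["$", "c"]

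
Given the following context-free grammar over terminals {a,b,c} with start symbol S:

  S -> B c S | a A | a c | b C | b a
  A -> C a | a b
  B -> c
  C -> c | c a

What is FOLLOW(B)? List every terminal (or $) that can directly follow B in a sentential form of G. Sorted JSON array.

Compute FIRST by fixpoint:
iter 1:
  A via A→a b: +{a}
  B via B→c: +{c}
  C via C→c: +{c}
  S via S→B c S: +{c}
  S via S→a A: +{a}
  S via S→b C: +{b}
  FIRST(S)={a,b,c}  FIRST(A)={a}  FIRST(B)={c}  FIRST(C)={c}
iter 2:
  A via A→C a: +{c}
  FIRST(S)={a,b,c}  FIRST(A)={a,c}  FIRST(B)={c}  FIRST(C)={c}
iter 3: done
  FIRST(S)={a,b,c}  FIRST(A)={a,c}  FIRST(B)={c}  FIRST(C)={c}

Compute FOLLOW by fixpoint:
initialize: $ ∈ FOLLOW(S)
round 1:
  A→C a: FOLLOW(C) ⊇ FIRST(a) = {a}; new: +{a}
  S→B c S: FOLLOW(B) ⊇ FIRST(c) = {c}; new: +{c}
  S→a A: FOLLOW(A) ⊇ FOLLOW(S) ⊇ {$}; new: +{$}
  S→b C: FOLLOW(C) ⊇ FOLLOW(S) ⊇ {$}; new: +{$}
  S: {$}  A: {$}  B: {c}  C: {$,a}
round 2: (no change)
  S: {$}  A: {$}  B: {c}  C: {$,a}

FOLLOW(B) = ["c"]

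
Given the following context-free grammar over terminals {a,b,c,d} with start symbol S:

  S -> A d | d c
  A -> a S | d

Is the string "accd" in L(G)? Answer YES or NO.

Convert to CNF:
  S -> A T1 | T1 T2
  A -> T0 S | d
  T0 -> a
  T1 -> d
  T2 -> c

CYK fill:
  cell(0,0) a: {T0}  orig:{}
  cell(1,1) c: {T2}  orig:{}
  cell(2,2) c: {T2}  orig:{}
  cell(3,3) d: {A,T1}  orig:{A}
  cell(0,1) ac: ∅
  cell(1,2) cc: ∅
  cell(2,3) cd: ∅
  cell(0,2) acc: ∅
  cell(1,3) ccd: ∅
  cell(0,3) accd: ∅

S ∉ T[0,3] ⇒ NO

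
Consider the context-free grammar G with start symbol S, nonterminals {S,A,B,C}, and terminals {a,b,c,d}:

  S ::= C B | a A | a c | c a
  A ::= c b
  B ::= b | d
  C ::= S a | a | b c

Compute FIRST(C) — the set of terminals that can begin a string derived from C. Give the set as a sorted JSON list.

Compute FIRST by fixpoint:
pass 1:
  A via A→c b: +{c}
  B via B→b: +{b}
  B via B→d: +{d}
  C via C→a: +{a}
  C via C→b c: +{b}
  S via S→C B: +{a,b}
  S via S→c a: +{c}
  FIRST(S)={a,b,c}  FIRST(A)={c}  FIRST(B)={b,d}  FIRST(C)={a,b}
pass 2:
  C via C→S a: +{c}
  FIRST(S)={a,b,c}  FIRST(A)={c}  FIRST(B)={b,d}  FIRST(C)={a,b,c}
pass 3: (stable)
  FIRST(S)={a,b,c}  FIRST(A)={c}  FIRST(B)={b,d}  FIRST(C)={a,b,c}

FIRST(C) = ["a", "b", "c"]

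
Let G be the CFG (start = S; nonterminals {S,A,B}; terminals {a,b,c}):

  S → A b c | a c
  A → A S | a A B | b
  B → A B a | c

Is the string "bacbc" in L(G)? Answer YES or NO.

CNF form of G:
  S -> A X5 | T0 T2
  A -> A S | T0 X3 | b
  B -> A X4 | c
  T0 -> a
  T1 -> b
  T2 -> c
  X3 -> A B
  X4 -> B T0
  X5 -> T1 T2

CYK table (by increasing span):
  [0..0]={A,T1}  "b"  orig:{A}
  [1..1]={T0}  "a"  orig:{}
  [2..2]={B,T2}  "c"  orig:{B}
  [3..3]={A,T1}  "b"  orig:{A}
  [4..4]={B,T2}  "c"  orig:{B}
  [0..1]=∅  "ba"
  [1..2]={S}  "ac"
  [2..3]=∅  "cb"
  [3..4]={X3,X5}  "bc"  orig:{}
  [0..2]={A}  "bac"
  [1..3]=∅  "acb"
  [2..4]=∅  "cbc"
  [0..3]=∅  "bacb"
  [1..4]=∅  "acbc"
  [0..4]={S}  "bacbc"

S ∈ T[0,4] ⇒ YES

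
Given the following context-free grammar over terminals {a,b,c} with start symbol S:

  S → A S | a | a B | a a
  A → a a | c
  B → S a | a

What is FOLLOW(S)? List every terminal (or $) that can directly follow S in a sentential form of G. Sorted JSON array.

Compute FIRST by fixpoint:
iter 1:
  A via A→a a: +{a}
  A via A→c: +{c}
  B via B→a: +{a}
  S via S→A S: +{a,c}
  FIRST[S]={a,c}  FIRST[A]={a,c}  FIRST[B]={a}
iter 2:
  B via B→S a: +{c}
  FIRST[S]={a,c}  FIRST[A]={a,c}  FIRST[B]={a,c}
iter 3: (no change)
  FIRST[S]={a,c}  FIRST[A]={a,c}  FIRST[B]={a,c}

FOLLOW sets:
initialize: $ ∈ FOLLOW(S)
iter 1:
  B→S a: FOLLOW(S) ⊇ FIRST(a) = {a}; new: +{a}
  S→A S: FOLLOW(A) ⊇ FIRST(S) = {a,c}; new: +{a,c}
  S→a B: FOLLOW(B) ⊇ FOLLOW(S) ⊇ {$,a}; new: +{$,a}
  S: {$,a}  A: {a,c}  B: {$,a}
iter 2: done
  S: {$,a}  A: {a,c}  B: {$,a}

FOLLOW(S) = ["$", "a"]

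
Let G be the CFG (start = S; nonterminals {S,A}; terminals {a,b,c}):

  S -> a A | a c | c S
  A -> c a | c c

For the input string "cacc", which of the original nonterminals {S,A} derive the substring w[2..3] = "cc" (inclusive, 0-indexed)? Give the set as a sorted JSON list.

CNF form of G:
  S -> T0 S | T1 A | T1 T0
  A -> T0 T0 | T0 T1
  T0 -> c
  T1 -> a

Fill CYK table bottom-up, restricted to cells inside w[2..3]:
  cell(2,2) c: {T0}  orig:{}
  cell(3,3) c: {T0}  orig:{}
  cell(2,3) cc: {A}

Original NTs in T[2,3] deriving "cc": ["A"]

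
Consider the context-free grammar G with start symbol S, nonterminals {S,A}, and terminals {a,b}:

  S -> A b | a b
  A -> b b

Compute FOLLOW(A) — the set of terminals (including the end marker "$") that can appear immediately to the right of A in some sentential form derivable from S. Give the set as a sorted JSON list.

FIRST iteration:
round 1:
  A via A→b b: +{b}
  S via S→A b: +{b}
  S via S→a b: +{a}
  FIRST[S]={a,b}  FIRST[A]={b}
round 2: — fixpoint
  FIRST[S]={a,b}  FIRST[A]={b}

FOLLOW sets:
initialize: $ ∈ FOLLOW(S)
[1]
  S→A b: FOLLOW(A) ⊇ FIRST(b) = {b}; new: +{b}
  FOLLOW(S)={$}  FOLLOW(A)={b}
[2] (no change)
  FOLLOW(S)={$}  FOLLOW(A)={b}

FOLLOW(A) = ["b"]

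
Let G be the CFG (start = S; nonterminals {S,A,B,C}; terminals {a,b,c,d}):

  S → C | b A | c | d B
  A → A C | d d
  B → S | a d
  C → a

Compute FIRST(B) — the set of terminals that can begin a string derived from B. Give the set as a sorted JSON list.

FIRST iteration:
pass 1:
  A via A→d d: +{d}
  B via B→a d: +{a}
  C via C→a: +{a}
  S via S→C: +{a}
  S via S→b A: +{b}
  S via S→c: +{c}
  S via S→d B: +{d}
  FIRST(S)={a,b,c,d}  FIRST(A)={d}  FIRST(B)={a}  FIRST(C)={a}
pass 2:
  B via B→S: +{b,c,d}
  FIRST(S)={a,b,c,d}  FIRST(A)={d}  FIRST(B)={a,b,c,d}  FIRST(C)={a}
pass 3: (no change)
  FIRST(S)={a,b,c,d}  FIRST(A)={d}  FIRST(B)={a,b,c,d}  FIRST(C)={a}

FIRST(B) = ["a", "b", "c", "d"]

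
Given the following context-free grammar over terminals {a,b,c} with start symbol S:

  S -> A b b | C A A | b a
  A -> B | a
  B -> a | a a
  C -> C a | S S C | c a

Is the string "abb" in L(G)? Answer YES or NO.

CNF form of G:
  S -> A X4 | C X5 | T2 T0
  A -> T0 T0 | a
  B -> T0 T0 | a
  C -> C T0 | S X3 | T1 T0
  T0 -> a
  T1 -> c
  T2 -> b
  X3 -> S C
  X4 -> T2 T2
  X5 -> A A

CYK table (by increasing span):
  T[0,0] 'a' = {A,B,T0}  orig:{A,B}
  T[1,1] 'b' = {T2}  orig:{}
  T[2,2] 'b' = {T2}  orig:{}
  T[0,1] 'ab' = ∅
  T[1,2] 'bb' = {X4}  orig:{}
  T[0,2] 'abb' = {S}

S ∈ T[0,2] ⇒ YES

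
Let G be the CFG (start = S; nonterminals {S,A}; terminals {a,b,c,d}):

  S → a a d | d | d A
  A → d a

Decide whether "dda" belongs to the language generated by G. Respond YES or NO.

Convert to CNF:
  S -> T0 A | T1 X2 | d
  A -> T0 T1
  T0 -> d
  T1 -> a
  X2 -> T1 T0

CYK table (by increasing span):
  [0..0]={S,T0}  "d"  orig:{S}
  [1..1]={S,T0}  "d"  orig:{S}
  [2..2]={T1}  "a"  orig:{}
  [0..1]=∅  "dd"
  [1..2]={A}  "da"
  [0..2]={S}  "dda"

S ∈ T[0,2] ⇒ YES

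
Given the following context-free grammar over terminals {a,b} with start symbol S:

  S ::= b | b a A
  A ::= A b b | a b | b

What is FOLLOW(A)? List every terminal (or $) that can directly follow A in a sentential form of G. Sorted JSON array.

FIRST sets, iterate to fixpoint:
round 1:
  A via A→a b: +{a}
  A via A→b: +{b}
  S via S→b: +{b}
  S: {b}  A: {a,b}
round 2: done
  S: {b}  A: {a,b}

FOLLOW iteration:
FOLLOW(S) := {$}
pass 1:
  A→A b b: FOLLOW(A) ⊇ FIRST(b) = {b}; new: +{b}
  S→b a A: FOLLOW(A) ⊇ FOLLOW(S) ⊇ {$}; new: +{$}
  FOLLOW[S]={$}  FOLLOW[A]={$,b}
pass 2: (no change)
  FOLLOW[S]={$}  FOLLOW[A]={$,b}

FOLLOW(A) = ["$", "b"]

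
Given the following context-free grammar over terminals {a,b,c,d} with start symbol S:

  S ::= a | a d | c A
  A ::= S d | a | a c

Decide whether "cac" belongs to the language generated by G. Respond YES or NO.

Convert to CNF:
  S -> T1 T0 | T2 A | a
  A -> S T0 | T1 T2 | a
  T0 -> d
  T1 -> a
  T2 -> c

CYK table (by increasing span):
  T[0,0] 'c' = {T2}  orig:{}
  T[1,1] 'a' = {A,S,T1}  orig:{A,S}
  T[2,2] 'c' = {T2}  orig:{}
  T[0,1] 'ca' = {S}
  T[1,2] 'ac' = {A}
  T[0,2] 'cac' = {S}

S ∈ T[0,2] ⇒ YES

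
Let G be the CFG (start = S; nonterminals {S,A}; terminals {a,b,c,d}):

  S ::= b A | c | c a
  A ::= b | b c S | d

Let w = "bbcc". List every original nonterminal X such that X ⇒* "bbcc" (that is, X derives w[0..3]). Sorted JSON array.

Convert to CNF:
  S -> T0 A | T1 T2 | c
  A -> T0 X3 | b | d
  T0 -> b
  T1 -> c
  T2 -> a
  X3 -> T1 S

CYK table (by increasing span) (cells [i..j] with 0 ≤ i ≤ j ≤ 3 only):
  [0..0]={A,T0}  "b"  orig:{A}
  [1..1]={A,T0}  "b"  orig:{A}
  [2..2]={S,T1}  "c"  orig:{S}
  [3..3]={S,T1}  "c"  orig:{S}
  [0..1]={S}  "bb"
  [1..2]=∅  "bc"
  [2..3]={X3}  "cc"  orig:{}
  [0..2]=∅  "bbc"
  [1..3]={A}  "bcc"
  [0..3]={S}  "bbcc"

Original NTs in T[0,3] deriving "bbcc": ["S"]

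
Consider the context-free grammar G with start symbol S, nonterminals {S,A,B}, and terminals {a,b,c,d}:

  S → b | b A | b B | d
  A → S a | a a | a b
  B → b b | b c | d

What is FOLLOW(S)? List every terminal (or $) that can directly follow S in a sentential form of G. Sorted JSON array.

FIRST sets, iterate to fixpoint:
pass 1:
  A via A→a a: +{a}
  B via B→b b: +{b}
  B via B→d: +{d}
  S via S→b: +{b}
  S via S→d: +{d}
  FIRST(S)={b,d}  FIRST(A)={a}  FIRST(B)={b,d}
pass 2:
  A via A→S a: +{b,d}
  FIRST(S)={b,d}  FIRST(A)={a,b,d}  FIRST(B)={b,d}
pass 3: done
  FIRST(S)={b,d}  FIRST(A)={a,b,d}  FIRST(B)={b,d}

FOLLOW iteration:
FOLLOW(S) := {$}
round 1:
  A→S a: FOLLOW(S) ⊇ FIRST(a) = {a}; new: +{a}
  S→b A: FOLLOW(A) ⊇ FOLLOW(S) ⊇ {$,a}; new: +{$,a}
  S→b B: FOLLOW(B) ⊇ FOLLOW(S) ⊇ {$,a}; new: +{$,a}
  FOLLOW(S)={$,a}  FOLLOW(A)={$,a}  FOLLOW(B)={$,a}
round 2: (no change)
  FOLLOW(S)={$,a}  FOLLOW(A)={$,a}  FOLLOW(B)={$,a}

FOLLOW(S) = ["$", "a"]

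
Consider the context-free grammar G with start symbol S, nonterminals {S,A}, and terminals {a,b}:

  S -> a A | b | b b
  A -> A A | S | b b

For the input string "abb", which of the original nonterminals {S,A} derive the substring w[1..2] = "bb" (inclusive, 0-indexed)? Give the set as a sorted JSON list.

Convert to CNF:
  S -> T0 A | T1 T1 | b
  A -> A A | T0 A | T1 T1 | b
  T0 -> a
  T1 -> b

CYK fill — only the sub-triangle for w[1..2]:
  cell(1,1) b: {A,S,T1}  orig:{A,S}
  cell(2,2) b: {A,S,T1}  orig:{A,S}
  cell(1,2) bb: {A,S}

Original NTs in T[1,2] deriving "bb": ["A", "S"]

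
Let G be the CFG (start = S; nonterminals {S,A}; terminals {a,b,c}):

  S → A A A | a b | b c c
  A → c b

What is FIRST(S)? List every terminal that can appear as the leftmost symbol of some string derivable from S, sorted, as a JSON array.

FIRST sets, iterate to fixpoint:
[1]
  A via A→c b: +{c}
  S via S→A A A: +{c}
  S via S→a b: +{a}
  S via S→b c c: +{b}
  FIRST[S]={a,b,c}  FIRST[A]={c}
[2] — fixpoint
  FIRST[S]={a,b,c}  FIRST[A]={c}

FIRST(S) = ["a", "b", "c"]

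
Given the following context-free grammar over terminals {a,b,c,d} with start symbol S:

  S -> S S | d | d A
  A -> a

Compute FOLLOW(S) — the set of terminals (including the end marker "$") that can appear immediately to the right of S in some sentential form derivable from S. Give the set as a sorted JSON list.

FIRST iteration:
[1]
  A via A→a: +{a}
  S via S→d: +{d}
  S: {d}  A: {a}
[2] (stable)
  S: {d}  A: {a}

Compute FOLLOW by fixpoint:
FOLLOW(S) := {$}
[1]
  S→S S: FOLLOW(S) ⊇ FIRST(S) = {d}; new: +{d}
  S→d A: FOLLOW(A) ⊇ FOLLOW(S) ⊇ {$,d}; new: +{$,d}
  FOLLOW(S)={$,d}  FOLLOW(A)={$,d}
[2] (no change)
  FOLLOW(S)={$,d}  FOLLOW(A)={$,d}

FOLLOW(S) = ["$", "d"]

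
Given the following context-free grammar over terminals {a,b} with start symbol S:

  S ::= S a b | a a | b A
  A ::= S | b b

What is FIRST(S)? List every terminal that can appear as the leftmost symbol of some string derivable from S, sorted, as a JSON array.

Compute FIRST by fixpoint:
iter 1:
  A via A→b b: +{b}
  S via S→a a: +{a}
  S via S→b A: +{b}
  S: {a,b}  A: {b}
iter 2:
  A via A→S: +{a}
  S: {a,b}  A: {a,b}
iter 3: (no change)
  S: {a,b}  A: {a,b}

FIRST(S) = ["a", "b"]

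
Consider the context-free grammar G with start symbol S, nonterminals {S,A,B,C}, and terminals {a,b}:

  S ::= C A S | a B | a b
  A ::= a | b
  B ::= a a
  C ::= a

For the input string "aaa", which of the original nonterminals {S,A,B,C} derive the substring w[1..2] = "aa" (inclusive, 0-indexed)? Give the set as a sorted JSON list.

CNF form of G:
  S -> C X2 | T0 B | T0 T1
  A -> a | b
  B -> T0 T0
  C -> a
  T0 -> a
  T1 -> b
  X2 -> A S

CYK table (by increasing span), restricted to cells inside w[1..2]:
  T[1,1] 'a' = {A,C,T0}  orig:{A,C}
  T[2,2] 'a' = {A,C,T0}  orig:{A,C}
  T[1,2] 'aa' = {B}

Original NTs in T[1,2] deriving "aa": ["B"]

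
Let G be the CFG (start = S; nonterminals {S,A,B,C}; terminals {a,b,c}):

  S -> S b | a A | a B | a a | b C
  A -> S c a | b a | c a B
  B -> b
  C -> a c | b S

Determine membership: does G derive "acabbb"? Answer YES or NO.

Convert to CNF:
  S -> S T2 | T1 A | T1 B | T1 T1 | T2 C
  A -> S X3 | T0 X4 | T2 T1
  B -> b
  C -> T1 T0 | T2 S
  T0 -> c
  T1 -> a
  T2 -> b
  X3 -> T0 T1
  X4 -> T1 B

CYK table (by increasing span):
  T[0,0] 'a' = {T1}  orig:{}
  T[1,1] 'c' = {T0}  orig:{}
  T[2,2] 'a' = {T1}  orig:{}
  T[3,3] 'b' = {B,T2}  orig:{B}
  T[4,4] 'b' = {B,T2}  orig:{B}
  T[5,5] 'b' = {B,T2}  orig:{B}
  T[0,1] 'ac' = {C}
  T[1,2] 'ca' = {X3}  orig:{}
  T[2,3] 'ab' = {S,X4}  orig:{S}
  T[3,4] 'bb' = ∅
  T[4,5] 'bb' = ∅
  T[0,2] 'aca' = ∅
  T[1,3] 'cab' = {A}
  T[2,4] 'abb' = {S}
  T[3,5] 'bbb' = ∅
  T[0,3] 'acab' = {S}
  T[1,4] 'cabb' = ∅
  T[2,5] 'abbb' = {S}
  T[0,4] 'acabb' = {S}
  T[1,5] 'cabbb' = ∅
  T[0,5] 'acabbb' = {S}

S ∈ T[0,5] ⇒ YES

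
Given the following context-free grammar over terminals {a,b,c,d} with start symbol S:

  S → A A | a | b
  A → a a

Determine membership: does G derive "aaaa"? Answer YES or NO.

CNF form of G:
  S -> A A | a | b
  A -> T0 T0
  T0 -> a

CYK table (by increasing span):
  T[0,0] 'a' = {S,T0}  orig:{S}
  T[1,1] 'a' = {S,T0}  orig:{S}
  T[2,2] 'a' = {S,T0}  orig:{S}
  T[3,3] 'a' = {S,T0}  orig:{S}
  T[0,1] 'aa' = {A}
  T[1,2] 'aa' = {A}
  T[2,3] 'aa' = {A}
  T[0,2] 'aaa' = ∅
  T[1,3] 'aaa' = ∅
  T[0,3] 'aaaa' = {S}

S ∈ T[0,3] ⇒ YES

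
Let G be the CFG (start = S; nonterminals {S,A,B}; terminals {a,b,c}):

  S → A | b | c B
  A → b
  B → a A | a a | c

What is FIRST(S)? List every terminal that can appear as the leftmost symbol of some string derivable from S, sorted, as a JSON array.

FIRST iteration:
iter 1:
  A via A→b: +{b}
  B via B→a A: +{a}
  B via B→c: +{c}
  S via S→A: +{b}
  S via S→c B: +{c}
  FIRST[S]={b,c}  FIRST[A]={b}  FIRST[B]={a,c}
iter 2: (no change)
  FIRST[S]={b,c}  FIRST[A]={b}  FIRST[B]={a,c}

FIRST(S) = ["b", "c"]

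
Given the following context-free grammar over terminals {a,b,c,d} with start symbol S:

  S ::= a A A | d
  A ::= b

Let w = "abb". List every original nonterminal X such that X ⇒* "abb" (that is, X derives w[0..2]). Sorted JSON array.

CNF form of G:
  S -> T0 X1 | d
  A -> b
  T0 -> a
  X1 -> A A

CYK table (by increasing span) — only the sub-triangle for w[0..2]:
  [0..0]={T0}  "a"  orig:{}
  [1..1]={A}  "b"
  [2..2]={A}  "b"
  [0..1]=∅  "ab"
  [1..2]={X1}  "bb"  orig:{}
  [0..2]={S}  "abb"

Original NTs in T[0,2] deriving "abb": ["S"]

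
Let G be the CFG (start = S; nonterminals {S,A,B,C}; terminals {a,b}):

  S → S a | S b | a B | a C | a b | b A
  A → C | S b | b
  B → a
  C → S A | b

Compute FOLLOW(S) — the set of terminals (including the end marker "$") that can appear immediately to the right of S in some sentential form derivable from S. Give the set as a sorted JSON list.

FIRST iteration:
[1]
  A via A→b: +{b}
  B via B→a: +{a}
  C via C→b: +{b}
  S via S→a B: +{a}
  S via S→b A: +{b}
  FIRST(S)={a,b}  FIRST(A)={b}  FIRST(B)={a}  FIRST(C)={b}
[2]
  A via A→S b: +{a}
  C via C→S A: +{a}
  FIRST(S)={a,b}  FIRST(A)={a,b}  FIRST(B)={a}  FIRST(C)={a,b}
[3] done
  FIRST(S)={a,b}  FIRST(A)={a,b}  FIRST(B)={a}  FIRST(C)={a,b}

Compute FOLLOW by fixpoint:
initialize: $ ∈ FOLLOW(S)
iter 1:
  A→S b: FOLLOW(S) ⊇ FIRST(b) = {b}; new: +{b}
  C→S A: FOLLOW(S) ⊇ FIRST(A) = {a,b}; new: +{a}
  S→a B: FOLLOW(B) ⊇ FOLLOW(S) ⊇ {$,a,b}; new: +{$,a,b}
  S→a C: FOLLOW(C) ⊇ FOLLOW(S) ⊇ {$,a,b}; new: +{$,a,b}
  S→b A: FOLLOW(A) ⊇ FOLLOW(S) ⊇ {$,a,b}; new: +{$,a,b}
  FOLLOW(S)={$,a,b}  FOLLOW(A)={$,a,b}  FOLLOW(B)={$,a,b}  FOLLOW(C)={$,a,b}
iter 2: done
  FOLLOW(S)={$,a,b}  FOLLOW(A)={$,a,b}  FOLLOW(B)={$,a,b}  FOLLOW(C)={$,a,b}

FOLLOW(S) = ["$", "a", "b"]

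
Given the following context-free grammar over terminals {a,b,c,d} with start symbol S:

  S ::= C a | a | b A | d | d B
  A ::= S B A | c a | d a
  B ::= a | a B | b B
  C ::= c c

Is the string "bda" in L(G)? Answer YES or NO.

Convert to CNF:
  S -> C T1 | T2 B | T3 A | a | d
  A -> S X4 | T0 T1 | T2 T1
  B -> T1 B | T3 B | a
  C -> T0 T0
  T0 -> c
  T1 -> a
  T2 -> d
  T3 -> b
  X4 -> B A

CYK table (by increasing span):
  T[0,0] 'b' = {T3}  orig:{}
  T[1,1] 'd' = {S,T2}  orig:{S}
  T[2,2] 'a' = {B,S,T1}  orig:{B,S}
  T[0,1] 'bd' = ∅
  T[1,2] 'da' = {A,S}
  T[0,2] 'bda' = {S}

S ∈ T[0,2] ⇒ YES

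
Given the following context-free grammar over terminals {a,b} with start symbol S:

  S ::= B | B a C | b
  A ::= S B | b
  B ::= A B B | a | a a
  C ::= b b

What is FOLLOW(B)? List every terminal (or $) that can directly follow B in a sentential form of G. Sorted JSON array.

Compute FIRST by fixpoint:
pass 1:
  A via A→b: +{b}
  B via B→A B B: +{b}
  B via B→a: +{a}
  C via C→b b: +{b}
  S via S→B: +{a,b}
  S: {a,b}  A: {b}  B: {a,b}  C: {b}
pass 2:
  A via A→S B: +{a}
  S: {a,b}  A: {a,b}  B: {a,b}  C: {b}
pass 3: — fixpoint
  S: {a,b}  A: {a,b}  B: {a,b}  C: {b}

Compute FOLLOW by fixpoint:
initialize: $ ∈ FOLLOW(S)
[1]
  A→S B: FOLLOW(S) ⊇ FIRST(B) = {a,b}; new: +{a,b}
  B→A B B: FOLLOW(A) ⊇ FIRST(B) = {a,b}; new: +{a,b}
  B→A B B: FOLLOW(B) ⊇ FIRST(B) = {a,b}; new: +{a,b}
  S→B: FOLLOW(B) ⊇ FOLLOW(S) ⊇ {$,a,b}; new: +{$}
  S→B a C: FOLLOW(C) ⊇ FOLLOW(S) ⊇ {$,a,b}; new: +{$,a,b}
  FOLLOW[S]={$,a,b}  FOLLOW[A]={a,b}  FOLLOW[B]={$,a,b}  FOLLOW[C]={$,a,b}
[2] done
  FOLLOW[S]={$,a,b}  FOLLOW[A]={a,b}  FOLLOW[B]={$,a,b}  FOLLOW[C]={$,a,b}

FOLLOW(B) = ["$", "a", "b"]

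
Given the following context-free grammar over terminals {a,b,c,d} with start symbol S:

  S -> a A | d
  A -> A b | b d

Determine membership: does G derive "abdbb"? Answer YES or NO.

Convert to CNF:
  S -> T2 A | d
  A -> A T0 | T0 T1
  T0 -> b
  T1 -> d
  T2 -> a

CYK table (by increasing span):
  cell(0,0) a: {T2}  orig:{}
  cell(1,1) b: {T0}  orig:{}
  cell(2,2) d: {S,T1}  orig:{S}
  cell(3,3) b: {T0}  orig:{}
  cell(4,4) b: {T0}  orig:{}
  cell(0,1) ab: ∅
  cell(1,2) bd: {A}
  cell(2,3) db: ∅
  cell(3,4) bb: ∅
  cell(0,2) abd: {S}
  cell(1,3) bdb: {A}
  cell(2,4) dbb: ∅
  cell(0,3) abdb: {S}
  cell(1,4) bdbb: {A}
  cell(0,4) abdbb: {S}

S ∈ T[0,4] ⇒ YES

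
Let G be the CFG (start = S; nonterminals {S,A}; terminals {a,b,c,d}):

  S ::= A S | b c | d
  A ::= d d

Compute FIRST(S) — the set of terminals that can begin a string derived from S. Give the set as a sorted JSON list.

Compute FIRST by fixpoint:
pass 1:
  A via A→d d: +{d}
  S via S→A S: +{d}
  S via S→b c: +{b}
  S: {b,d}  A: {d}
pass 2: (stable)
  S: {b,d}  A: {d}

FIRST(S) = ["b", "d"]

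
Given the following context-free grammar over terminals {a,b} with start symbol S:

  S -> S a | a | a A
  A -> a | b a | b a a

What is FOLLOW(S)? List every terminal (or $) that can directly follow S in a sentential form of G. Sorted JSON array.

FIRST sets, iterate to fixpoint:
round 1:
  A via A→a: +{a}
  A via A→b a: +{b}
  S via S→a: +{a}
  FIRST(S)={a}  FIRST(A)={a,b}
round 2: (stable)
  FIRST(S)={a}  FIRST(A)={a,b}

FOLLOW sets:
seed FOLLOW(S) with $
pass 1:
  S→S a: FOLLOW(S) ⊇ FIRST(a) = {a}; new: +{a}
  S→a A: FOLLOW(A) ⊇ FOLLOW(S) ⊇ {$,a}; new: +{$,a}
  S: {$,a}  A: {$,a}
pass 2: done
  S: {$,a}  A: {$,a}

FOLLOW(S) = ["$", "a"]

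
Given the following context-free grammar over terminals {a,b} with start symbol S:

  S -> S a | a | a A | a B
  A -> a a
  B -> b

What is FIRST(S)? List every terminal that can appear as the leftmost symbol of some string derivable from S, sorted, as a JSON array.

Compute FIRST by fixpoint:
pass 1:
  A via A→a a: +{a}
  B via B→b: +{b}
  S via S→a: +{a}
  S: {a}  A: {a}  B: {b}
pass 2: (stable)
  S: {a}  A: {a}  B: {b}

FIRST(S) = ["a"]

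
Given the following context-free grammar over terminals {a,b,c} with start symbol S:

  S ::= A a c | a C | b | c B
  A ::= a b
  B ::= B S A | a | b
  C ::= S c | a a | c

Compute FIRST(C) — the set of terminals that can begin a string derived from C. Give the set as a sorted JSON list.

Compute FIRST by fixpoint:
[1]
  A via A→a b: +{a}
  B via B→a: +{a}
  B via B→b: +{b}
  C via C→a a: +{a}
  C via C→c: +{c}
  S via S→A a c: +{a}
  S via S→b: +{b}
  S via S→c B: +{c}
  S: {a,b,c}  A: {a}  B: {a,b}  C: {a,c}
[2]
  C via C→S c: +{b}
  S: {a,b,c}  A: {a}  B: {a,b}  C: {a,b,c}
[3] done
  S: {a,b,c}  A: {a}  B: {a,b}  C: {a,b,c}

FIRST(C) = ["a", "b", "c"]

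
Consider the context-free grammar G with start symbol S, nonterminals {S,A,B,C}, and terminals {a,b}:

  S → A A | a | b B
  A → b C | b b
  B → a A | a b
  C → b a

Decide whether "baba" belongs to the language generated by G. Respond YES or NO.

CNF form of G:
  S -> A A | T0 B | a
  A -> T0 C | T0 T0
  B -> T1 A | T1 T0
  C -> T0 T1
  T0 -> b
  T1 -> a

Fill CYK table bottom-up:
  T[0,0] 'b' = {T0}  orig:{}
  T[1,1] 'a' = {S,T1}  orig:{S}
  T[2,2] 'b' = {T0}  orig:{}
  T[3,3] 'a' = {S,T1}  orig:{S}
  T[0,1] 'ba' = {C}
  T[1,2] 'ab' = {B}
  T[2,3] 'ba' = {C}
  T[0,2] 'bab' = {S}
  T[1,3] 'aba' = ∅
  T[0,3] 'baba' = ∅

S ∉ T[0,3] ⇒ NO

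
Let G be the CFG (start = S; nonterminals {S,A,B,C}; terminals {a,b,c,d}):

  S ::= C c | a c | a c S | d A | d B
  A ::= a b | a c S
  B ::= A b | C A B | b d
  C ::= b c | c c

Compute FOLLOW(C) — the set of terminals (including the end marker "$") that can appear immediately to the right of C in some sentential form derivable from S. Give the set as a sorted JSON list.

Compute FIRST by fixpoint:
iter 1:
  A via A→a b: +{a}
  B via B→A b: +{a}
  B via B→b d: +{b}
  C via C→b c: +{b}
  C via C→c c: +{c}
  S via S→C c: +{b,c}
  S via S→a c: +{a}
  S via S→d A: +{d}
  FIRST[S]={a,b,c,d}  FIRST[A]={a}  FIRST[B]={a,b}  FIRST[C]={b,c}
iter 2:
  B via B→C A B: +{c}
  FIRST[S]={a,b,c,d}  FIRST[A]={a}  FIRST[B]={a,b,c}  FIRST[C]={b,c}
iter 3: done
  FIRST[S]={a,b,c,d}  FIRST[A]={a}  FIRST[B]={a,b,c}  FIRST[C]={b,c}

Compute FOLLOW by fixpoint:
FOLLOW(S) := {$}
iter 1:
  B→A b: FOLLOW(A) ⊇ FIRST(b) = {b}; new: +{b}
  B→C A B: FOLLOW(C) ⊇ FIRST(A) = {a}; new: +{a}
  B→C A B: FOLLOW(A) ⊇ FIRST(B) = {a,b,c}; new: +{a,c}
  S→C c: FOLLOW(C) ⊇ FIRST(c) = {c}; new: +{c}
  S→d A: FOLLOW(A) ⊇ FOLLOW(S) ⊇ {$}; new: +{$}
  S→d B: FOLLOW(B) ⊇ FOLLOW(S) ⊇ {$}; new: +{$}
  FOLLOW(S)={$}  FOLLOW(A)={$,a,b,c}  FOLLOW(B)={$}  FOLLOW(C)={a,c}
iter 2:
  A→a c S: FOLLOW(S) ⊇ FOLLOW(A) ⊇ {$,a,b,c}; new: +{a,b,c}
  S→d B: FOLLOW(B) ⊇ FOLLOW(S) ⊇ {$,a,b,c}; new: +{a,b,c}
  FOLLOW(S)={$,a,b,c}  FOLLOW(A)={$,a,b,c}  FOLLOW(B)={$,a,b,c}  FOLLOW(C)={a,c}
iter 3: done
  FOLLOW(S)={$,a,b,c}  FOLLOW(A)={$,a,b,c}  FOLLOW(B)={$,a,b,c}  FOLLOW(C)={a,c}

FOLLOW(C) = ["a", "c"]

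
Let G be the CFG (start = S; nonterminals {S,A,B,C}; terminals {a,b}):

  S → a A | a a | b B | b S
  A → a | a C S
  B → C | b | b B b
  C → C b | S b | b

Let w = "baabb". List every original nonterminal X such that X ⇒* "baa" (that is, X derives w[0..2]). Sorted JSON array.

CNF form of G:
  S -> T0 A | T0 T0 | T1 B | T1 S
  A -> T0 X2 | a
  B -> C T1 | S T1 | T1 X3 | b
  C -> C T1 | S T1 | b
  T0 -> a
  T1 -> b
  X2 -> C S
  X3 -> B T1

CYK fill (cells [i..j] with 0 ≤ i ≤ j ≤ 2 only):
  [0..0]={B,C,T1}  "b"  orig:{B,C}
  [1..1]={A,T0}  "a"  orig:{A}
  [2..2]={A,T0}  "a"  orig:{A}
  [0..1]=∅  "ba"
  [1..2]={S}  "aa"
  [0..2]={S,X2}  "baa"  orig:{S}

Original NTs in T[0,2] deriving "baa": ["S"]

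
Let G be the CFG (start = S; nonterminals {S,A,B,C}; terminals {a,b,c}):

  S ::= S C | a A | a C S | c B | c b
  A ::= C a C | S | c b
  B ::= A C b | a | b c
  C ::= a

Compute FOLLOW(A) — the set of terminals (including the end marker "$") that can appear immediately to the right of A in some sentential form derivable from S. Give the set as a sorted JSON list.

FIRST sets, iterate to fixpoint:
[1]
  A via A→c b: +{c}
  B via B→A C b: +{c}
  B via B→a: +{a}
  B via B→b c: +{b}
  C via C→a: +{a}
  S via S→a A: +{a}
  S via S→c B: +{c}
  FIRST[S]={a,c}  FIRST[A]={c}  FIRST[B]={a,b,c}  FIRST[C]={a}
[2]
  A via A→C a C: +{a}
  FIRST[S]={a,c}  FIRST[A]={a,c}  FIRST[B]={a,b,c}  FIRST[C]={a}
[3] (stable)
  FIRST[S]={a,c}  FIRST[A]={a,c}  FIRST[B]={a,b,c}  FIRST[C]={a}

FOLLOW sets:
FOLLOW(S) := {$}
pass 1:
  A→C a C: FOLLOW(C) ⊇ FIRST(a) = {a}; new: +{a}
  B→A C b: FOLLOW(A) ⊇ FIRST(C) = {a}; new: +{a}
  B→A C b: FOLLOW(C) ⊇ FIRST(b) = {b}; new: +{b}
  S→S C: FOLLOW(S) ⊇ FIRST(C) = {a}; new: +{a}
  S→S C: FOLLOW(C) ⊇ FOLLOW(S) ⊇ {$,a}; new: +{$}
  S→a A: FOLLOW(A) ⊇ FOLLOW(S) ⊇ {$,a}; new: +{$}
  S→a C S: FOLLOW(C) ⊇ FIRST(S) = {a,c}; new: +{c}
  S→c B: FOLLOW(B) ⊇ FOLLOW(S) ⊇ {$,a}; new: +{$,a}
  FOLLOW(S)={$,a}  FOLLOW(A)={$,a}  FOLLOW(B)={$,a}  FOLLOW(C)={$,a,b,c}
pass 2: — fixpoint
  FOLLOW(S)={$,a}  FOLLOW(A)={$,a}  FOLLOW(B)={$,a}  FOLLOW(C)={$,a,b,c}

FOLLOW(A) = ["$", "a"]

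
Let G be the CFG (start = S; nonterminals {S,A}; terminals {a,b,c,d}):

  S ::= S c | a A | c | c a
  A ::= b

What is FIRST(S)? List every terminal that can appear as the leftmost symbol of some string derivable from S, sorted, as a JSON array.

FIRST sets, iterate to fixpoint:
iter 1:
  A via A→b: +{b}
  S via S→a A: +{a}
  S via S→c: +{c}
  S: {a,c}  A: {b}
iter 2: done
  S: {a,c}  A: {b}

FIRST(S) = ["a", "c"]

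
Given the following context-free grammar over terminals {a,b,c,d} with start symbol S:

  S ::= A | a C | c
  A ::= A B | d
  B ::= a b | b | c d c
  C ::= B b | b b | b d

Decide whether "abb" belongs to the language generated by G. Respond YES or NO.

Convert to CNF:
  S -> A B | T0 C | c | d
  A -> A B | d
  B -> T0 T1 | T2 X4 | b
  C -> B T1 | T1 T1 | T1 T3
  T0 -> a
  T1 -> b
  T2 -> c
  T3 -> d
  X4 -> T3 T2

Fill CYK table bottom-up:
  T[0,0] 'a' = {T0}  orig:{}
  T[1,1] 'b' = {B,T1}  orig:{B}
  T[2,2] 'b' = {B,T1}  orig:{B}
  T[0,1] 'ab' = {B}
  T[1,2] 'bb' = {C}
  T[0,2] 'abb' = {C,S}

S ∈ T[0,2] ⇒ YES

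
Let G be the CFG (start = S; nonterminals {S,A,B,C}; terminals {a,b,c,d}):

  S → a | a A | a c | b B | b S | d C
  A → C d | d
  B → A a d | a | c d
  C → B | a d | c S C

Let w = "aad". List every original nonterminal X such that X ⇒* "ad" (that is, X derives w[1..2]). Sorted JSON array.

Convert to CNF:
  S -> T0 C | T1 A | T1 T2 | T3 B | T3 S | a
  A -> C T0 | d
  B -> A X4 | T2 T0 | a
  C -> A X5 | T1 T0 | T2 T0 | T2 X6 | a
  T0 -> d
  T1 -> a
  T2 -> c
  T3 -> b
  X4 -> T1 T0
  X5 -> T1 T0
  X6 -> S C

CYK table (by increasing span) — only the sub-triangle for w[1..2]:
  [1..1]={B,C,S,T1}  "a"  orig:{B,C,S}
  [2..2]={A,T0}  "d"  orig:{A}
  [1..2]={A,C,S,X4,X5}  "ad"  orig:{A,C,S}

Original NTs in T[1,2] deriving "ad": ["A", "C", "S"]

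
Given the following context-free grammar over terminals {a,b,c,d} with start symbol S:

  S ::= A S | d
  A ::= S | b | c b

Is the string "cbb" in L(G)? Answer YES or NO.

CNF form of G:
  S -> A S | d
  A -> A S | T0 T1 | b | d
  T0 -> c
  T1 -> b

CYK table (by increasing span):
  [0..0]={T0}  "c"  orig:{}
  [1..1]={A,T1}  "b"  orig:{A}
  [2..2]={A,T1}  "b"  orig:{A}
  [0..1]={A}  "cb"
  [1..2]=∅  "bb"
  [0..2]=∅  "cbb"

S ∉ T[0,2] ⇒ NO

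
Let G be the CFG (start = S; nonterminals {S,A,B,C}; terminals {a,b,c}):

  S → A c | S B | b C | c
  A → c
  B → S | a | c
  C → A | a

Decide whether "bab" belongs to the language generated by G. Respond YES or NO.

CNF form of G:
  S -> A T0 | S B | T1 C | c
  A -> c
  B -> A T0 | S B | T1 C | a | c
  C -> a | c
  T0 -> c
  T1 -> b

CYK table (by increasing span):
  [0..0]={T1}  "b"  orig:{}
  [1..1]={B,C}  "a"
  [2..2]={T1}  "b"  orig:{}
  [0..1]={B,S}  "ba"
  [1..2]=∅  "ab"
  [0..2]=∅  "bab"

S ∉ T[0,2] ⇒ NO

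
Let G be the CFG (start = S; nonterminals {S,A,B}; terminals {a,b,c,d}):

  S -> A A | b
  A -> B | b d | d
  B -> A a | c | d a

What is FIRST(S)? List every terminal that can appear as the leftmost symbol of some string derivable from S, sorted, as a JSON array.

Compute FIRST by fixpoint:
pass 1:
  A via A→b d: +{b}
  A via A→d: +{d}
  B via B→A a: +{b,d}
  B via B→c: +{c}
  S via S→A A: +{b,d}
  S: {b,d}  A: {b,d}  B: {b,c,d}
pass 2:
  A via A→B: +{c}
  S via S→A A: +{c}
  S: {b,c,d}  A: {b,c,d}  B: {b,c,d}
pass 3: (no change)
  S: {b,c,d}  A: {b,c,d}  B: {b,c,d}

FIRST(S) = ["b", "c", "d"]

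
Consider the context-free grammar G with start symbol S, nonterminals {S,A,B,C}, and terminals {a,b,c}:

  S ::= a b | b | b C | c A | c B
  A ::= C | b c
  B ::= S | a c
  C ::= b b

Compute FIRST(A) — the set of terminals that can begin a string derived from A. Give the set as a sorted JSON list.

FIRST iteration:
pass 1:
  A via A→b c: +{b}
  B via B→a c: +{a}
  C via C→b b: +{b}
  S via S→a b: +{a}
  S via S→b: +{b}
  S via S→c A: +{c}
  S: {a,b,c}  A: {b}  B: {a}  C: {b}
pass 2:
  B via B→S: +{b,c}
  S: {a,b,c}  A: {b}  B: {a,b,c}  C: {b}
pass 3: — fixpoint
  S: {a,b,c}  A: {b}  B: {a,b,c}  C: {b}

FIRST(A) = ["b"]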